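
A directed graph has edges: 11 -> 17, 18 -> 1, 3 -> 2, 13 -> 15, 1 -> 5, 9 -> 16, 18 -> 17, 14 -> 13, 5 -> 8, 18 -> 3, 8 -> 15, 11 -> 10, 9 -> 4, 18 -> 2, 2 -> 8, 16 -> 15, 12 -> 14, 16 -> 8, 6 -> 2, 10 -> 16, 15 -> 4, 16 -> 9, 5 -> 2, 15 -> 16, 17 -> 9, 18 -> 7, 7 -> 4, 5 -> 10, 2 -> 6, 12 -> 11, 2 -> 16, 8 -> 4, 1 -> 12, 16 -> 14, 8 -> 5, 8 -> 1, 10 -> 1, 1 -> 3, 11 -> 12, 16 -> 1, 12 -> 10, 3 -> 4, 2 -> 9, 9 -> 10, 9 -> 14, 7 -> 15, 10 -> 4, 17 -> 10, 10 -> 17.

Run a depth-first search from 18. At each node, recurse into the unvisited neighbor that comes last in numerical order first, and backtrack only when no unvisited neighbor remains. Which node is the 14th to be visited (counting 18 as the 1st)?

Visit 18
18 → 17
17 → 10
10 → 16
16 → 15
15 → 4
16 → 14
14 → 13
16 → 9
16 → 8
8 → 5
5 → 2
2 → 6
8 → 1
1 → 12
12 → 11
1 → 3
18 → 7

Visit order: 18, 17, 10, 16, 15, 4, 14, 13, 9, 8, 5, 2, 6, 1, 12, 11, 3, 7

1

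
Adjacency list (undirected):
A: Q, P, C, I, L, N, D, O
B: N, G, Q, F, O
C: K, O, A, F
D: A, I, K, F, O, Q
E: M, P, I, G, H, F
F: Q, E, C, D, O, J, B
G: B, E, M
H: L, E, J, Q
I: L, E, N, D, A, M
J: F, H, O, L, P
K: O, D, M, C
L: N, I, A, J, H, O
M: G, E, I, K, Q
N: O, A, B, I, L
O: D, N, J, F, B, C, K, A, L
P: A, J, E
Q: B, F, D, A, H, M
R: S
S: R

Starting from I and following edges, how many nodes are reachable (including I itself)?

BFS from I visits: I, L, E, N, D, A, M, J, H, O, P, G, F, B, K, Q, C
Reachable nodes: 17 of 19 total.

17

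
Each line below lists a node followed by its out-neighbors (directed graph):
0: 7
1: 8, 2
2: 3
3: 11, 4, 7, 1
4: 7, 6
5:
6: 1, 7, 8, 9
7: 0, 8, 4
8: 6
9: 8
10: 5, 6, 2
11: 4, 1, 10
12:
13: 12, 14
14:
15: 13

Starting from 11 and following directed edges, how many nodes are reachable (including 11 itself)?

12

BFS from 11 visits: 11, 10, 4, 1, 6, 5, 2, 7, 8, 9, 3, 0
Reachable nodes: 12 of 16 total.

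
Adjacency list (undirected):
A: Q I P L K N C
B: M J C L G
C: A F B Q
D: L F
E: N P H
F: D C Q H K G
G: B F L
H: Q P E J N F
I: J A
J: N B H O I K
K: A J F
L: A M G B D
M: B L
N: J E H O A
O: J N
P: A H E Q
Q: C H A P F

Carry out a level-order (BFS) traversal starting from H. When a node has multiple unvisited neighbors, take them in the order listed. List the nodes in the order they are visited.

Visit H; enqueue Q, P, E, J, N, F → queue [Q, P, E, J, N, F]
Visit Q; enqueue C, A → queue [P, E, J, N, F, C, A]
Visit P → queue [E, J, N, F, C, A]
Visit E → queue [J, N, F, C, A]
Visit J; enqueue B, O, I, K → queue [N, F, C, A, B, O, I, K]
Visit N → queue [F, C, A, B, O, I, K]
Visit F; enqueue D, G → queue [C, A, B, O, I, K, D, G]
Visit C → queue [A, B, O, I, K, D, G]
Visit A; enqueue L → queue [B, O, I, K, D, G, L]
Visit B; enqueue M → queue [O, I, K, D, G, L, M]
Visit O → queue [I, K, D, G, L, M]
Visit I → queue [K, D, G, L, M]
Visit K → queue [D, G, L, M]
Visit D → queue [G, L, M]
Visit G → queue [L, M]
Visit L → queue [M]
Visit M → queue []

H, Q, P, E, J, N, F, C, A, B, O, I, K, D, G, L, M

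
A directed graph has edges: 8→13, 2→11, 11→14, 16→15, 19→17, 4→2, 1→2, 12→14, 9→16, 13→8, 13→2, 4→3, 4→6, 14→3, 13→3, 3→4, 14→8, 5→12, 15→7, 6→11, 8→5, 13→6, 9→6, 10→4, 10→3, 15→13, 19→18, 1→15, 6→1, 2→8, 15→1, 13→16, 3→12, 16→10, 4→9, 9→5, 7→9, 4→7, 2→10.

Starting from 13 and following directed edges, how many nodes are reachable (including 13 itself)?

16

BFS from 13 visits: 13, 2, 3, 6, 8, 16, 10, 11, 4, 12, 1, 5, 15, 14, 7, 9
Reachable nodes: 16 of 19 total.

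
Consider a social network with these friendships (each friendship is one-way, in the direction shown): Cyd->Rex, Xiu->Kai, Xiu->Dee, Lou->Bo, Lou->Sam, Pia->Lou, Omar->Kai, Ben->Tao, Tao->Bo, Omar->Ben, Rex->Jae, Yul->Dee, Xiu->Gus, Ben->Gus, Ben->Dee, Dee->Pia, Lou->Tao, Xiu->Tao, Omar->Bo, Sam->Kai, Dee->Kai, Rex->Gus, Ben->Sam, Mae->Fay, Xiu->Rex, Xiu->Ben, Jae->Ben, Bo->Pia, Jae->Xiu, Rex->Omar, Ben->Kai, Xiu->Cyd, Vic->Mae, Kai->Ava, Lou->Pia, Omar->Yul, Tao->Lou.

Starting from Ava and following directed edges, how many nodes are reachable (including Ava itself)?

1

BFS from Ava visits: Ava
Reachable nodes: 1 of 19 total.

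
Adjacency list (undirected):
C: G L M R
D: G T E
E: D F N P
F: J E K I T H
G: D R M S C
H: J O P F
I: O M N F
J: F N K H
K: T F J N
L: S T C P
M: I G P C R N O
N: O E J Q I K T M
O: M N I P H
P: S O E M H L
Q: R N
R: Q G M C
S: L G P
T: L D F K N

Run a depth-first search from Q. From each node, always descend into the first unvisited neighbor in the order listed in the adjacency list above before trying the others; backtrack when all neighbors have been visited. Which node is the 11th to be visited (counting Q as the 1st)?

Visit Q
Q → R
R → G
G → D
D → T
T → L
L → S
S → P
P → O
O → M
M → I
I → N
N → E
E → F
F → J
J → K
J → H
M → C

Visit order: Q, R, G, D, T, L, S, P, O, M, I, N, E, F, J, K, H, C

I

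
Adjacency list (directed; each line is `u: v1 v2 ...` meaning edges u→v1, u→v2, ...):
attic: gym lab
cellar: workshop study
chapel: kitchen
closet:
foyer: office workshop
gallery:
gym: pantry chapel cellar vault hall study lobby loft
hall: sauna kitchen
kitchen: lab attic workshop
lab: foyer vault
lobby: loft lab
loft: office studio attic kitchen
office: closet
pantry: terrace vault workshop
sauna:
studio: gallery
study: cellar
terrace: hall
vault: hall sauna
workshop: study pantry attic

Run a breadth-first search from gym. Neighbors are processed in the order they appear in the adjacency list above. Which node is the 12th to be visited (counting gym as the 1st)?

Visit gym; enqueue pantry, chapel, cellar, vault, hall, study, lobby, loft → queue [pantry, chapel, cellar, vault, hall, study, lobby, loft]
Visit pantry; enqueue terrace, workshop → queue [chapel, cellar, vault, hall, study, lobby, loft, terrace, workshop]
Visit chapel; enqueue kitchen → queue [cellar, vault, hall, study, lobby, loft, terrace, workshop, kitchen]
Visit cellar → queue [vault, hall, study, lobby, loft, terrace, workshop, kitchen]
Visit vault; enqueue sauna → queue [hall, study, lobby, loft, terrace, workshop, kitchen, sauna]
Visit hall → queue [study, lobby, loft, terrace, workshop, kitchen, sauna]
Visit study → queue [lobby, loft, terrace, workshop, kitchen, sauna]
Visit lobby; enqueue lab → queue [loft, terrace, workshop, kitchen, sauna, lab]
Visit loft; enqueue office, studio, attic → queue [terrace, workshop, kitchen, sauna, lab, office, studio, attic]
Visit terrace → queue [workshop, kitchen, sauna, lab, office, studio, attic]
Visit workshop → queue [kitchen, sauna, lab, office, studio, attic]
Visit kitchen → queue [sauna, lab, office, studio, attic]
Visit sauna → queue [lab, office, studio, attic]
Visit lab; enqueue foyer → queue [office, studio, attic, foyer]
Visit office; enqueue closet → queue [studio, attic, foyer, closet]
Visit studio; enqueue gallery → queue [attic, foyer, closet, gallery]
Visit attic → queue [foyer, closet, gallery]
Visit foyer → queue [closet, gallery]
Visit closet → queue [gallery]
Visit gallery → queue []

Visit order: gym, pantry, chapel, cellar, vault, hall, study, lobby, loft, terrace, workshop, kitchen, sauna, lab, office, studio, attic, foyer, closet, gallery

kitchen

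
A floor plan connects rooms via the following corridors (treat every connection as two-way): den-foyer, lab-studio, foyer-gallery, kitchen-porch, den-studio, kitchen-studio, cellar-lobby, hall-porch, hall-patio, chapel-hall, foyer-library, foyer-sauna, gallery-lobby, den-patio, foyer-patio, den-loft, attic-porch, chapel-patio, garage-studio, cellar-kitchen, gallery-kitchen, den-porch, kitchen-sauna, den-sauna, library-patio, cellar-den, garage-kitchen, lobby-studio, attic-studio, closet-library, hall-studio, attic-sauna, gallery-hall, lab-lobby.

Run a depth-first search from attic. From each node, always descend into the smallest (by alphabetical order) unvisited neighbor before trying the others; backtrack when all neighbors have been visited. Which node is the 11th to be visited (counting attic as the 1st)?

chapel

Visit attic
attic → porch
porch → den
den → cellar
cellar → kitchen
kitchen → gallery
gallery → foyer
foyer → library
library → closet
library → patio
patio → chapel
chapel → hall
hall → studio
studio → garage
studio → lab
lab → lobby
foyer → sauna
den → loft

Visit order: attic, porch, den, cellar, kitchen, gallery, foyer, library, closet, patio, chapel, hall, studio, garage, lab, lobby, sauna, loft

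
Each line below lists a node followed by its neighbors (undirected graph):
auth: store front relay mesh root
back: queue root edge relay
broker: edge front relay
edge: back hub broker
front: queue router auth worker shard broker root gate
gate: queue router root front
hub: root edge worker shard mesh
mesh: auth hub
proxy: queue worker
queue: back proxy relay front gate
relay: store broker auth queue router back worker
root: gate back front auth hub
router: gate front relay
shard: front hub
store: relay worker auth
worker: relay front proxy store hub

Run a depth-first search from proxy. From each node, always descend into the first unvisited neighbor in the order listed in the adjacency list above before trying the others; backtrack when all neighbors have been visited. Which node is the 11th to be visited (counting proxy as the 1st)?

broker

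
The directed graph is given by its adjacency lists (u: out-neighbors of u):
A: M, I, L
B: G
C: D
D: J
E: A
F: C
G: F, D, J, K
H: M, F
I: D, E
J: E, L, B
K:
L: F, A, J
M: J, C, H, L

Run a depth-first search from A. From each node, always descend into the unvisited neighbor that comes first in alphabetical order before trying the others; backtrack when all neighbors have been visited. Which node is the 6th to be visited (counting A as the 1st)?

Visit A
A → I
I → D
D → J
J → B
B → G
G → F
F → C
G → K
J → E
J → L
A → M
M → H

Visit order: A, I, D, J, B, G, F, C, K, E, L, M, H

G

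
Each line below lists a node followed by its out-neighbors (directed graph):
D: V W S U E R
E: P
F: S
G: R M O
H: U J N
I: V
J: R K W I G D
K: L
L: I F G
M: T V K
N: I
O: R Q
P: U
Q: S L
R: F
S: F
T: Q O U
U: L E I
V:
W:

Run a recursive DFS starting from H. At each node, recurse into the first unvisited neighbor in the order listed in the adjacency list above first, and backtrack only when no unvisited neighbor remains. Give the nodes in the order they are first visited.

H, U, L, I, V, F, S, G, R, M, T, Q, O, K, E, P, J, W, D, N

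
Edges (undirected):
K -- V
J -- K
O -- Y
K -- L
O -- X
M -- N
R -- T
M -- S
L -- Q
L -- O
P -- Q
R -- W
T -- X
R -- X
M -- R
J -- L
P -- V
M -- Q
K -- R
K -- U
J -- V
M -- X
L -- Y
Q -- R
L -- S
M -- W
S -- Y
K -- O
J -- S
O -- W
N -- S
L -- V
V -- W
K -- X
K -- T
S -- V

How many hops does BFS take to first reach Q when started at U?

Level 0: U
Level 1: K
Level 2: J, L, O, R, T, V, X
Level 3: M, P, Q, S, W, Y
Level 4: N
Q first appears at level 3.

3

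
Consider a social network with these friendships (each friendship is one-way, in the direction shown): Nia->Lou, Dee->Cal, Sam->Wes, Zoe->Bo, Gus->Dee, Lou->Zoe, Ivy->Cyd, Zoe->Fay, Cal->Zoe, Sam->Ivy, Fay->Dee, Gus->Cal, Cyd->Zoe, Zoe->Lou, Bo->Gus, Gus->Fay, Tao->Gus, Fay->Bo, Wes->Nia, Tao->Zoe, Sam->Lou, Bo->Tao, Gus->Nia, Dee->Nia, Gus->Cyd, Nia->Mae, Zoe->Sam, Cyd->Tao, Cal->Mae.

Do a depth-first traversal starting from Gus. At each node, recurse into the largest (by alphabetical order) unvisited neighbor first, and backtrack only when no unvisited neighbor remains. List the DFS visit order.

Visit Gus
Gus → Nia
Nia → Mae
Nia → Lou
Lou → Zoe
Zoe → Sam
Sam → Wes
Sam → Ivy
Ivy → Cyd
Cyd → Tao
Zoe → Fay
Fay → Dee
Dee → Cal
Fay → Bo

Gus, Nia, Mae, Lou, Zoe, Sam, Wes, Ivy, Cyd, Tao, Fay, Dee, Cal, Bo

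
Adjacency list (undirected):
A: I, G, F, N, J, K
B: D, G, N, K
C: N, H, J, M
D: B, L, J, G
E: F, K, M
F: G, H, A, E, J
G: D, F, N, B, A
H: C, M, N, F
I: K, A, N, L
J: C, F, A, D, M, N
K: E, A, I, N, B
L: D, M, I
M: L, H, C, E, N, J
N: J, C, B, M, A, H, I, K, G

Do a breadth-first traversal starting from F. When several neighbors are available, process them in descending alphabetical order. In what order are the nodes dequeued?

F → J → H → G → E → A → N → M → D → C → B → K → I → L

Visit F; enqueue J, H, G, E, A → queue [J, H, G, E, A]
Visit J; enqueue N, M, D, C → queue [H, G, E, A, N, M, D, C]
Visit H → queue [G, E, A, N, M, D, C]
Visit G; enqueue B → queue [E, A, N, M, D, C, B]
Visit E; enqueue K → queue [A, N, M, D, C, B, K]
Visit A; enqueue I → queue [N, M, D, C, B, K, I]
Visit N → queue [M, D, C, B, K, I]
Visit M; enqueue L → queue [D, C, B, K, I, L]
Visit D → queue [C, B, K, I, L]
Visit C → queue [B, K, I, L]
Visit B → queue [K, I, L]
Visit K → queue [I, L]
Visit I → queue [L]
Visit L → queue []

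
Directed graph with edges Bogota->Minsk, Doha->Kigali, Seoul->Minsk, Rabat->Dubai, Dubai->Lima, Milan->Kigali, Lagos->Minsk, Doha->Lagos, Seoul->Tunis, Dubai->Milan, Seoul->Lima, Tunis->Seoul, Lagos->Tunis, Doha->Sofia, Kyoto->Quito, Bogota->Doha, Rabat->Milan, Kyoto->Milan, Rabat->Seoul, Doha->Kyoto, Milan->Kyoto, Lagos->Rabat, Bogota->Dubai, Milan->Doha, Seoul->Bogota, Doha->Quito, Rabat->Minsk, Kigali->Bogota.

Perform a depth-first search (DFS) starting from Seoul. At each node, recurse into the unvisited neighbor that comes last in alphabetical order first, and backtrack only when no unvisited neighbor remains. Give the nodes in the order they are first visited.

Seoul, Tunis, Minsk, Lima, Bogota, Dubai, Milan, Kyoto, Quito, Kigali, Doha, Sofia, Lagos, Rabat

Visit Seoul
Seoul → Tunis
Seoul → Minsk
Seoul → Lima
Seoul → Bogota
Bogota → Dubai
Dubai → Milan
Milan → Kyoto
Kyoto → Quito
Milan → Kigali
Milan → Doha
Doha → Sofia
Doha → Lagos
Lagos → Rabat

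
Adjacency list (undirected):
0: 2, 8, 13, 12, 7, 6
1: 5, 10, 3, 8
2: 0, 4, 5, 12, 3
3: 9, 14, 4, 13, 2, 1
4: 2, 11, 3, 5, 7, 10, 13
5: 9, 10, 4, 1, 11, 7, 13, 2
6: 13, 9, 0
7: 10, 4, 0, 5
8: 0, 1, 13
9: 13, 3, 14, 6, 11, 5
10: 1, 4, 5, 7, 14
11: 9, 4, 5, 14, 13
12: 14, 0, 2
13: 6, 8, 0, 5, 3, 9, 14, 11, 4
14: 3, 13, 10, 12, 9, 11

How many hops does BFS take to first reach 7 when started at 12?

Level 0: 12
Level 1: 0, 2, 14
Level 2: 3, 4, 5, 6, 7, 8, 9, 10, 11, 13
Level 3: 1
7 first appears at level 2.

2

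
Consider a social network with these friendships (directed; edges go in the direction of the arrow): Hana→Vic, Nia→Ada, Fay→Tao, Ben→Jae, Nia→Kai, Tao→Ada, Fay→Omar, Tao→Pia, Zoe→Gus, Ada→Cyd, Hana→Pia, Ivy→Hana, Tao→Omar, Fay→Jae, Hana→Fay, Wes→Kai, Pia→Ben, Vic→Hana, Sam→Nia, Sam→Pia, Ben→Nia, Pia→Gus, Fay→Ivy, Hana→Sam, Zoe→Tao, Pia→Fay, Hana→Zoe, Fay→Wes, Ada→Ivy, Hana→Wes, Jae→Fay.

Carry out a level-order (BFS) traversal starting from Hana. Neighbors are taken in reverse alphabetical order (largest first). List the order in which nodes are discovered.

Visit Hana; enqueue Zoe, Wes, Vic, Sam, Pia, Fay → queue [Zoe, Wes, Vic, Sam, Pia, Fay]
Visit Zoe; enqueue Tao, Gus → queue [Wes, Vic, Sam, Pia, Fay, Tao, Gus]
Visit Wes; enqueue Kai → queue [Vic, Sam, Pia, Fay, Tao, Gus, Kai]
Visit Vic → queue [Sam, Pia, Fay, Tao, Gus, Kai]
Visit Sam; enqueue Nia → queue [Pia, Fay, Tao, Gus, Kai, Nia]
Visit Pia; enqueue Ben → queue [Fay, Tao, Gus, Kai, Nia, Ben]
Visit Fay; enqueue Omar, Jae, Ivy → queue [Tao, Gus, Kai, Nia, Ben, Omar, Jae, Ivy]
Visit Tao; enqueue Ada → queue [Gus, Kai, Nia, Ben, Omar, Jae, Ivy, Ada]
Visit Gus → queue [Kai, Nia, Ben, Omar, Jae, Ivy, Ada]
Visit Kai → queue [Nia, Ben, Omar, Jae, Ivy, Ada]
Visit Nia → queue [Ben, Omar, Jae, Ivy, Ada]
Visit Ben → queue [Omar, Jae, Ivy, Ada]
Visit Omar → queue [Jae, Ivy, Ada]
Visit Jae → queue [Ivy, Ada]
Visit Ivy → queue [Ada]
Visit Ada; enqueue Cyd → queue [Cyd]
Visit Cyd → queue []

Hana Zoe Wes Vic Sam Pia Fay Tao Gus Kai Nia Ben Omar Jae Ivy Ada Cyd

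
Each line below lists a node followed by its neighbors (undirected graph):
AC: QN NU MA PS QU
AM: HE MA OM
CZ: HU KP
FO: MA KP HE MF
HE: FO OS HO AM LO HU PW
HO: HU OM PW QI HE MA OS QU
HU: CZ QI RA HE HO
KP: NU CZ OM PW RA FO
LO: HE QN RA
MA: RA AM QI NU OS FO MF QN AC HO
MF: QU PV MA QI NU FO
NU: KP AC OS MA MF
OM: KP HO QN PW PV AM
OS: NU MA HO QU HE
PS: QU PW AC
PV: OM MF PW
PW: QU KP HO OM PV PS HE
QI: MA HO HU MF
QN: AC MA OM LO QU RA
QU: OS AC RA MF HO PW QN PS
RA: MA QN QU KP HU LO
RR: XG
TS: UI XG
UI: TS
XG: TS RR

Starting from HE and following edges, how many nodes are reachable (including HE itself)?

21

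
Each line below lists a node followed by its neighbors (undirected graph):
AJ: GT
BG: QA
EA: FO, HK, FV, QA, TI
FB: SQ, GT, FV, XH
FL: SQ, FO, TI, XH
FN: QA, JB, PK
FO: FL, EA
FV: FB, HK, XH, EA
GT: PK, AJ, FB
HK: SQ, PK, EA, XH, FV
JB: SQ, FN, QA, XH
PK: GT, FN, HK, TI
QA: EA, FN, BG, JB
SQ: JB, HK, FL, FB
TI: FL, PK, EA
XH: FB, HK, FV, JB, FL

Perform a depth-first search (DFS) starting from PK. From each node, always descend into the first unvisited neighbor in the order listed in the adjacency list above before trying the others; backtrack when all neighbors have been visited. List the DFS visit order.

Visit PK
PK → GT
GT → AJ
GT → FB
FB → SQ
SQ → JB
JB → FN
FN → QA
QA → EA
EA → FO
FO → FL
FL → TI
FL → XH
XH → HK
HK → FV
QA → BG

PK, GT, AJ, FB, SQ, JB, FN, QA, EA, FO, FL, TI, XH, HK, FV, BG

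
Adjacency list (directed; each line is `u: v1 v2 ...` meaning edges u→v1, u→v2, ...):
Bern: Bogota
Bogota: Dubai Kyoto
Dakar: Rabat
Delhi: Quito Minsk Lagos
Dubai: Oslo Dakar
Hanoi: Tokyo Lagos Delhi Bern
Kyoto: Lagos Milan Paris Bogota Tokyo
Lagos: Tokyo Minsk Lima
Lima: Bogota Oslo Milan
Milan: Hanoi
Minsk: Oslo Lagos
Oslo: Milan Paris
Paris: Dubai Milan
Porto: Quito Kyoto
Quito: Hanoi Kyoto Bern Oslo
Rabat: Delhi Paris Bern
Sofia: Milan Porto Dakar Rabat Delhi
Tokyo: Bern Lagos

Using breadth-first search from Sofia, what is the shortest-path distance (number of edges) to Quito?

2

Level 0: Sofia
Level 1: Dakar, Delhi, Milan, Porto, Rabat
Level 2: Bern, Hanoi, Kyoto, Lagos, Minsk, Paris, Quito
Level 3: Bogota, Dubai, Lima, Oslo, Tokyo
Quito first appears at level 2.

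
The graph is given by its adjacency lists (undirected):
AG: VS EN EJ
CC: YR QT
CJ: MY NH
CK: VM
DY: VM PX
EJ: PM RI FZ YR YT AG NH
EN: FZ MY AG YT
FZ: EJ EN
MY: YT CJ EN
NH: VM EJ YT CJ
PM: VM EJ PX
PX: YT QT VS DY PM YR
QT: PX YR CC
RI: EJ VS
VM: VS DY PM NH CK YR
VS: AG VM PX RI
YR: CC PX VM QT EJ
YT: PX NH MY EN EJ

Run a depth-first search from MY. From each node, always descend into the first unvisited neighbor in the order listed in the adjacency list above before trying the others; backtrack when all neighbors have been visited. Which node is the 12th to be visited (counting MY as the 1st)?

EJ

Visit MY
MY → YT
YT → PX
PX → QT
QT → YR
YR → CC
YR → VM
VM → VS
VS → AG
AG → EN
EN → FZ
FZ → EJ
EJ → PM
EJ → RI
EJ → NH
NH → CJ
VM → DY
VM → CK

Visit order: MY, YT, PX, QT, YR, CC, VM, VS, AG, EN, FZ, EJ, PM, RI, NH, CJ, DY, CK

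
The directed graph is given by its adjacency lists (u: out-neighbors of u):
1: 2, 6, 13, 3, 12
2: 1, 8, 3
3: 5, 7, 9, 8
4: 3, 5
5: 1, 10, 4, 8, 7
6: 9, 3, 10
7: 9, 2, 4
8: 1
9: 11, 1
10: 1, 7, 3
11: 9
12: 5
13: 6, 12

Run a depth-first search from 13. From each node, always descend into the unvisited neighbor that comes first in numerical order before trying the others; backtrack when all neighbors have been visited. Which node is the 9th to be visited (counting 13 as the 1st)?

4

Visit 13
13 → 6
6 → 3
3 → 5
5 → 1
1 → 2
2 → 8
1 → 12
5 → 4
5 → 7
7 → 9
9 → 11
5 → 10

Visit order: 13, 6, 3, 5, 1, 2, 8, 12, 4, 7, 9, 11, 10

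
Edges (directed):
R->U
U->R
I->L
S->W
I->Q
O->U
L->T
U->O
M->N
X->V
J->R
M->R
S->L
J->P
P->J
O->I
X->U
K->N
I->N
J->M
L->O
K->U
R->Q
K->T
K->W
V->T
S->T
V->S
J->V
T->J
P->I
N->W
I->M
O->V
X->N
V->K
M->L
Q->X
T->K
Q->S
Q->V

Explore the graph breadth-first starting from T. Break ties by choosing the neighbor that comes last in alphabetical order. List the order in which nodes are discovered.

T K J W U N V R P M O S Q I L X

Visit T; enqueue K, J → queue [K, J]
Visit K; enqueue W, U, N → queue [J, W, U, N]
Visit J; enqueue V, R, P, M → queue [W, U, N, V, R, P, M]
Visit W → queue [U, N, V, R, P, M]
Visit U; enqueue O → queue [N, V, R, P, M, O]
Visit N → queue [V, R, P, M, O]
Visit V; enqueue S → queue [R, P, M, O, S]
Visit R; enqueue Q → queue [P, M, O, S, Q]
Visit P; enqueue I → queue [M, O, S, Q, I]
Visit M; enqueue L → queue [O, S, Q, I, L]
Visit O → queue [S, Q, I, L]
Visit S → queue [Q, I, L]
Visit Q; enqueue X → queue [I, L, X]
Visit I → queue [L, X]
Visit L → queue [X]
Visit X → queue []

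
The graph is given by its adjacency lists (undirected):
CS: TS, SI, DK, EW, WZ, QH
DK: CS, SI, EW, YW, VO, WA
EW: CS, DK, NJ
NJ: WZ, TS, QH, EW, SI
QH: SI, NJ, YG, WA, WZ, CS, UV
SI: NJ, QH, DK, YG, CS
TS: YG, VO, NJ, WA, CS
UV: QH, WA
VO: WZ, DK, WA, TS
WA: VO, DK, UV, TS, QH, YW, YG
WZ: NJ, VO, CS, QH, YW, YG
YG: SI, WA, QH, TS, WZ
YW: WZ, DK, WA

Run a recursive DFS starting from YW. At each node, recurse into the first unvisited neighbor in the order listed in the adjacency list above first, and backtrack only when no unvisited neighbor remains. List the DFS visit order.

Visit YW
YW → WZ
WZ → NJ
NJ → TS
TS → YG
YG → SI
SI → QH
QH → WA
WA → VO
VO → DK
DK → CS
CS → EW
WA → UV

YW, WZ, NJ, TS, YG, SI, QH, WA, VO, DK, CS, EW, UV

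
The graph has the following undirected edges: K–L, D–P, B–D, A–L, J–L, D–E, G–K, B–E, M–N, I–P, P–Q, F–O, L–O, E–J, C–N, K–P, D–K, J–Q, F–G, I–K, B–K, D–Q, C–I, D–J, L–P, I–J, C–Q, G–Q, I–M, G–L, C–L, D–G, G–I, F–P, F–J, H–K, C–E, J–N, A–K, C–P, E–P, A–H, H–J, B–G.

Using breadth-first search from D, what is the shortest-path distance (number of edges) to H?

2

Level 0: D
Level 1: B, E, G, J, K, P, Q
Level 2: A, C, F, H, I, L, N
Level 3: M, O
H first appears at level 2.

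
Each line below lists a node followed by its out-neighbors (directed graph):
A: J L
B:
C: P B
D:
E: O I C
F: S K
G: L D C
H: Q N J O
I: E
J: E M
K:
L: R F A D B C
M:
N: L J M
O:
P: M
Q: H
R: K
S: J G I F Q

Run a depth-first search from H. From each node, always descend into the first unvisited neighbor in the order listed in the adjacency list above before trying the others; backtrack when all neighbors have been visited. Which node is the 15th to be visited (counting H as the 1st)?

M

Visit H
H → Q
H → N
N → L
L → R
R → K
L → F
F → S
S → J
J → E
E → O
E → I
E → C
C → P
P → M
C → B
S → G
G → D
L → A

Visit order: H, Q, N, L, R, K, F, S, J, E, O, I, C, P, M, B, G, D, A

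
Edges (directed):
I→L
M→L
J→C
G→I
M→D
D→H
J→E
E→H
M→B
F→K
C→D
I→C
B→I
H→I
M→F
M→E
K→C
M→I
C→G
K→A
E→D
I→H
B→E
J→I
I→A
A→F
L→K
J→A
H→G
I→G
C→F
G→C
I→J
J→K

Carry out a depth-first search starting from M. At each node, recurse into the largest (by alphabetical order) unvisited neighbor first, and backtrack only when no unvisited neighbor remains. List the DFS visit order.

M -> L -> K -> C -> G -> I -> J -> E -> H -> D -> A -> F -> B

Visit M
M → L
L → K
K → C
C → G
G → I
I → J
J → E
E → H
E → D
J → A
A → F
M → B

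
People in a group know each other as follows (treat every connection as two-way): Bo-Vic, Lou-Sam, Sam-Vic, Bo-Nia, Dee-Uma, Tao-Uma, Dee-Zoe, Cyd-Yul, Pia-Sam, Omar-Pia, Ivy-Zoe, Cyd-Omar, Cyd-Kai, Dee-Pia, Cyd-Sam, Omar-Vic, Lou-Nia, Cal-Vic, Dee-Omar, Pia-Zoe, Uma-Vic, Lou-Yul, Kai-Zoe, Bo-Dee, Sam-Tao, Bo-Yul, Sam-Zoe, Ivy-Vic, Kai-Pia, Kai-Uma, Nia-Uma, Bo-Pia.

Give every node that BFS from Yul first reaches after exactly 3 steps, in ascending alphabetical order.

Cal, Ivy, Tao, Uma, Zoe

Level 0: Yul
Level 1: Bo, Cyd, Lou
Level 2: Dee, Kai, Nia, Omar, Pia, Sam, Vic
Level 3: Cal, Ivy, Tao, Uma, Zoe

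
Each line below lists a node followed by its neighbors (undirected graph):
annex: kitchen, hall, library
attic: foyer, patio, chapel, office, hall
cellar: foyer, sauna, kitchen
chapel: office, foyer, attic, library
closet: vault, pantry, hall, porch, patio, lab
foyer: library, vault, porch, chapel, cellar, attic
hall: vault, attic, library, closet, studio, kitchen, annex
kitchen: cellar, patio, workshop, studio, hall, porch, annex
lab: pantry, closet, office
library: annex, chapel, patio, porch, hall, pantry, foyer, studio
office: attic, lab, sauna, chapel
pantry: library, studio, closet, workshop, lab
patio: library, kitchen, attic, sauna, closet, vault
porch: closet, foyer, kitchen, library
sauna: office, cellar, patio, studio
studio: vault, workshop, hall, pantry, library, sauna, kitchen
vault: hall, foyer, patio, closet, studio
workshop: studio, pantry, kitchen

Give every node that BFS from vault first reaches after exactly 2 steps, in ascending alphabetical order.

Level 0: vault
Level 1: closet, foyer, hall, patio, studio
Level 2: annex, attic, cellar, chapel, kitchen, lab, library, pantry, porch, sauna, workshop
Level 3: office

annex, attic, cellar, chapel, kitchen, lab, library, pantry, porch, sauna, workshop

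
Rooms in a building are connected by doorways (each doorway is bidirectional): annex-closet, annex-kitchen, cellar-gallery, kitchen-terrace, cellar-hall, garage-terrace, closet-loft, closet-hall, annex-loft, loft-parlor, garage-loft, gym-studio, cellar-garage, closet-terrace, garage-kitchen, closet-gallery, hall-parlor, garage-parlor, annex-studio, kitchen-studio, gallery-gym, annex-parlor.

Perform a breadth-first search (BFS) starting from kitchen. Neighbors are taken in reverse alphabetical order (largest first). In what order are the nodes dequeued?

kitchen, terrace, studio, garage, annex, closet, gym, parlor, loft, cellar, hall, gallery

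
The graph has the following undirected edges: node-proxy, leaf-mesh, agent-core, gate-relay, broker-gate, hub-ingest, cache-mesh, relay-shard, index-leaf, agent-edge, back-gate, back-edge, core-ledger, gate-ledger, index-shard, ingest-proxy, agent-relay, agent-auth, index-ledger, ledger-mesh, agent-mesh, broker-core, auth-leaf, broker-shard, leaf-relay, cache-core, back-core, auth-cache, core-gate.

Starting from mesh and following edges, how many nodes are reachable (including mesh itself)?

14

BFS from mesh visits: mesh, ledger, leaf, cache, agent, index, gate, core, relay, auth, edge, shard, broker, back
Reachable nodes: 14 of 18 total.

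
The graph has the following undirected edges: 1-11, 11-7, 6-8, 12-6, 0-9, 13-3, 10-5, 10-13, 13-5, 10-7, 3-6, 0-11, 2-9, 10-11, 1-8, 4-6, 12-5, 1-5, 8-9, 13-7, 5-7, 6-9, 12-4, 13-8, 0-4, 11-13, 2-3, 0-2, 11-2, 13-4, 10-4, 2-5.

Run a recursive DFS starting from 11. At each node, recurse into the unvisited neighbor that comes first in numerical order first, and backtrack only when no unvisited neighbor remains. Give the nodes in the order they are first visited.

Visit 11
11 → 0
0 → 2
2 → 3
3 → 6
6 → 4
4 → 10
10 → 5
5 → 1
1 → 8
8 → 9
8 → 13
13 → 7
5 → 12

11 -> 0 -> 2 -> 3 -> 6 -> 4 -> 10 -> 5 -> 1 -> 8 -> 9 -> 13 -> 7 -> 12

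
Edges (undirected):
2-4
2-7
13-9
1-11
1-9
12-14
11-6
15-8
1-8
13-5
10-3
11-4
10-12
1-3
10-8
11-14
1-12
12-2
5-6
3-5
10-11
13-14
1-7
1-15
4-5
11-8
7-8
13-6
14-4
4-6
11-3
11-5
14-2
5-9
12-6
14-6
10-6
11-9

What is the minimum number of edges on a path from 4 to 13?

2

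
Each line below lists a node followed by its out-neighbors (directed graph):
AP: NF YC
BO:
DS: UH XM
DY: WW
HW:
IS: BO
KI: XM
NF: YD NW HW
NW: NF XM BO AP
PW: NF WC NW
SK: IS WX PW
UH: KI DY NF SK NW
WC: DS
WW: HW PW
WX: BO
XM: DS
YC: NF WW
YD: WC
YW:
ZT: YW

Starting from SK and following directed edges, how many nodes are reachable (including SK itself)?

18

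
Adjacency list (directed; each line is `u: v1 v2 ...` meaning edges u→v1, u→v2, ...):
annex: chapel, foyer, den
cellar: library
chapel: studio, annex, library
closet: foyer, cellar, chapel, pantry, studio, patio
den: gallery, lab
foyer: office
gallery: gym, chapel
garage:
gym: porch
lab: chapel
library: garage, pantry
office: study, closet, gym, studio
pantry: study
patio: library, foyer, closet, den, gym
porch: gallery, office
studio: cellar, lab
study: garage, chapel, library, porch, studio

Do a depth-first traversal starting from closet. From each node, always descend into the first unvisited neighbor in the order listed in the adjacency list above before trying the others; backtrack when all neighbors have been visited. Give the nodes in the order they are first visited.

Visit closet
closet → foyer
foyer → office
office → study
study → garage
study → chapel
chapel → studio
studio → cellar
cellar → library
library → pantry
studio → lab
chapel → annex
annex → den
den → gallery
gallery → gym
gym → porch
closet → patio

closet, foyer, office, study, garage, chapel, studio, cellar, library, pantry, lab, annex, den, gallery, gym, porch, patio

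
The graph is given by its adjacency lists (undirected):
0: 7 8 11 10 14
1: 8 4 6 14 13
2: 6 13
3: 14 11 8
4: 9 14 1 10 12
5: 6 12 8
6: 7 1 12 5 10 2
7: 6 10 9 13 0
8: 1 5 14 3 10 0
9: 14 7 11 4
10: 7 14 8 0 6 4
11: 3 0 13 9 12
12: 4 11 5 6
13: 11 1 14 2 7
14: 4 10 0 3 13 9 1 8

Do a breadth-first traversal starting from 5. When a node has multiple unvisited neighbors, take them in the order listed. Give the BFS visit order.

Visit 5; enqueue 6, 12, 8 → queue [6, 12, 8]
Visit 6; enqueue 7, 1, 10, 2 → queue [12, 8, 7, 1, 10, 2]
Visit 12; enqueue 4, 11 → queue [8, 7, 1, 10, 2, 4, 11]
Visit 8; enqueue 14, 3, 0 → queue [7, 1, 10, 2, 4, 11, 14, 3, 0]
Visit 7; enqueue 9, 13 → queue [1, 10, 2, 4, 11, 14, 3, 0, 9, 13]
Visit 1 → queue [10, 2, 4, 11, 14, 3, 0, 9, 13]
Visit 10 → queue [2, 4, 11, 14, 3, 0, 9, 13]
Visit 2 → queue [4, 11, 14, 3, 0, 9, 13]
Visit 4 → queue [11, 14, 3, 0, 9, 13]
Visit 11 → queue [14, 3, 0, 9, 13]
Visit 14 → queue [3, 0, 9, 13]
Visit 3 → queue [0, 9, 13]
Visit 0 → queue [9, 13]
Visit 9 → queue [13]
Visit 13 → queue []

5 6 12 8 7 1 10 2 4 11 14 3 0 9 13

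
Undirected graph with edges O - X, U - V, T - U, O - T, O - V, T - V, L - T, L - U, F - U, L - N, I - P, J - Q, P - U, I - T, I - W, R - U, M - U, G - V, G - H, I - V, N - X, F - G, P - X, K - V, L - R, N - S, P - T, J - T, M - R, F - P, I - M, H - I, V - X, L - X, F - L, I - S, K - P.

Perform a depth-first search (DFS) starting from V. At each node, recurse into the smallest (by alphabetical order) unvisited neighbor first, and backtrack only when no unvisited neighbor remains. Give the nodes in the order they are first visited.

V, G, F, L, N, S, I, H, M, R, U, P, K, T, J, Q, O, X, W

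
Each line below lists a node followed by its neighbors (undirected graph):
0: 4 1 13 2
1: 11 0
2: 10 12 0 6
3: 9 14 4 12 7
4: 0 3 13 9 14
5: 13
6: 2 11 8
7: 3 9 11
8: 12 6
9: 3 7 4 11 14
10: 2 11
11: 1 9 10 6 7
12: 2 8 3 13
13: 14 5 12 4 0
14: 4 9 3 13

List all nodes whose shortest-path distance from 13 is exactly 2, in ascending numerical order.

1, 2, 3, 8, 9

Level 0: 13
Level 1: 0, 4, 5, 12, 14
Level 2: 1, 2, 3, 8, 9
Level 3: 6, 7, 10, 11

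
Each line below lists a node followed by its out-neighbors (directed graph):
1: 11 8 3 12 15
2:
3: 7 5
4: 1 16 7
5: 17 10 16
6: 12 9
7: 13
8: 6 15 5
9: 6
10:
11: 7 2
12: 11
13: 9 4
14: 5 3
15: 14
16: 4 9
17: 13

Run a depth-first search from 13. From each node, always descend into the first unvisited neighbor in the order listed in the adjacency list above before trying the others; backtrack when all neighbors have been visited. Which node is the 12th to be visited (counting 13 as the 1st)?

14

Visit 13
13 → 9
9 → 6
6 → 12
12 → 11
11 → 7
11 → 2
13 → 4
4 → 1
1 → 8
8 → 15
15 → 14
14 → 5
5 → 17
5 → 10
5 → 16
14 → 3

Visit order: 13, 9, 6, 12, 11, 7, 2, 4, 1, 8, 15, 14, 5, 17, 10, 16, 3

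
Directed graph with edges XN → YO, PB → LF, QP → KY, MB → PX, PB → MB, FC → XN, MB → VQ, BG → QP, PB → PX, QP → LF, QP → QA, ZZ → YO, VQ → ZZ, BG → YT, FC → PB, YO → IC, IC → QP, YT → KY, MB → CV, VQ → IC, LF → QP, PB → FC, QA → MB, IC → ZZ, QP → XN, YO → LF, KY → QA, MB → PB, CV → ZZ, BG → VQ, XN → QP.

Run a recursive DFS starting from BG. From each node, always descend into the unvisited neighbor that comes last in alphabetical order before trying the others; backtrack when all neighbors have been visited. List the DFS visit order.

Visit BG
BG → YT
YT → KY
KY → QA
QA → MB
MB → VQ
VQ → ZZ
ZZ → YO
YO → LF
LF → QP
QP → XN
YO → IC
MB → PX
MB → PB
PB → FC
MB → CV

BG → YT → KY → QA → MB → VQ → ZZ → YO → LF → QP → XN → IC → PX → PB → FC → CV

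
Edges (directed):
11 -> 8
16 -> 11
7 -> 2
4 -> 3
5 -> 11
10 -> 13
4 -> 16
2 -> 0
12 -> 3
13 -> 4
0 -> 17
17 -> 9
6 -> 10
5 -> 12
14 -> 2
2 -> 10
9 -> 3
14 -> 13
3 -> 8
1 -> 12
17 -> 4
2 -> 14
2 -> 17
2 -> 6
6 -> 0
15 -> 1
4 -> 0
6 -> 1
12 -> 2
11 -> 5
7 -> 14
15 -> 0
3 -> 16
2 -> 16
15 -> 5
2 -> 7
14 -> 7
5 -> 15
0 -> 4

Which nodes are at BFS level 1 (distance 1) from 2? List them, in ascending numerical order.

0, 6, 7, 10, 14, 16, 17

Level 0: 2
Level 1: 0, 6, 7, 10, 14, 16, 17
Level 2: 1, 4, 9, 11, 13
Level 3: 3, 5, 8, 12
Level 4: 15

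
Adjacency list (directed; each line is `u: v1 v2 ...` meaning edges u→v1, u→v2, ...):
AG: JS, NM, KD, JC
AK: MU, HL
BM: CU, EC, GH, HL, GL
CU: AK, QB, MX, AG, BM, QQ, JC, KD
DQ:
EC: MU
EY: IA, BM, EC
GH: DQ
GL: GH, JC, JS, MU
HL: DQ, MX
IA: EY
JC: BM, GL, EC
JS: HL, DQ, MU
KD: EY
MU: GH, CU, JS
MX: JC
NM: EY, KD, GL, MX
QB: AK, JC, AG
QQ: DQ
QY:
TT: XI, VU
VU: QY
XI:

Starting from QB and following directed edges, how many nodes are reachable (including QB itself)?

BFS from QB visits: QB, AK, JC, AG, MU, HL, BM, GL, EC, JS, NM, KD, GH, CU, DQ, MX, EY, QQ, IA
Reachable nodes: 19 of 23 total.

19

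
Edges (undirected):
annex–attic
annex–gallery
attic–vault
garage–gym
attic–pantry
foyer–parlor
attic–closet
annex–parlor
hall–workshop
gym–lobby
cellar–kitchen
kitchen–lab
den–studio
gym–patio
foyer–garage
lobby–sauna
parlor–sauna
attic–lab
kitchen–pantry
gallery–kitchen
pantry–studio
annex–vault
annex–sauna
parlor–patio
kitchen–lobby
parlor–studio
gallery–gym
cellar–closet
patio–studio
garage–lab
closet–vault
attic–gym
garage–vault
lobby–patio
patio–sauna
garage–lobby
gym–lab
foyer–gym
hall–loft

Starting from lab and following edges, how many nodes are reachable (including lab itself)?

18

BFS from lab visits: lab, attic, garage, gym, kitchen, annex, closet, pantry, vault, foyer, lobby, gallery, patio, cellar, parlor, sauna, studio, den
Reachable nodes: 18 of 21 total.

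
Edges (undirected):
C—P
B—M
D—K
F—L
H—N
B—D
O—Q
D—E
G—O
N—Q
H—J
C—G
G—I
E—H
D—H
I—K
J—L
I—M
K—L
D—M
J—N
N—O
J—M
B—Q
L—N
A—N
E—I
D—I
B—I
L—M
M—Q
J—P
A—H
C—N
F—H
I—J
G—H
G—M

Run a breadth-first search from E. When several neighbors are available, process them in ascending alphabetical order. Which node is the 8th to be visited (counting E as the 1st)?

A

Visit E; enqueue D, H, I → queue [D, H, I]
Visit D; enqueue B, K, M → queue [H, I, B, K, M]
Visit H; enqueue A, F, G, J, N → queue [I, B, K, M, A, F, G, J, N]
Visit I → queue [B, K, M, A, F, G, J, N]
Visit B; enqueue Q → queue [K, M, A, F, G, J, N, Q]
Visit K; enqueue L → queue [M, A, F, G, J, N, Q, L]
Visit M → queue [A, F, G, J, N, Q, L]
Visit A → queue [F, G, J, N, Q, L]
Visit F → queue [G, J, N, Q, L]
Visit G; enqueue C, O → queue [J, N, Q, L, C, O]
Visit J; enqueue P → queue [N, Q, L, C, O, P]
Visit N → queue [Q, L, C, O, P]
Visit Q → queue [L, C, O, P]
Visit L → queue [C, O, P]
Visit C → queue [O, P]
Visit O → queue [P]
Visit P → queue []

Visit order: E, D, H, I, B, K, M, A, F, G, J, N, Q, L, C, O, P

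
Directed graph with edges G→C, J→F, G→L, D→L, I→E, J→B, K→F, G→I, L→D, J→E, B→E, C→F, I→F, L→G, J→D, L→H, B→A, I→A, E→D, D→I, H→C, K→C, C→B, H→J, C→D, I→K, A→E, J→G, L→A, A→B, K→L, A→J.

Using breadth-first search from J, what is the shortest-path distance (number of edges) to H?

3

Level 0: J
Level 1: B, D, E, F, G
Level 2: A, C, I, L
Level 3: H, K
H first appears at level 3.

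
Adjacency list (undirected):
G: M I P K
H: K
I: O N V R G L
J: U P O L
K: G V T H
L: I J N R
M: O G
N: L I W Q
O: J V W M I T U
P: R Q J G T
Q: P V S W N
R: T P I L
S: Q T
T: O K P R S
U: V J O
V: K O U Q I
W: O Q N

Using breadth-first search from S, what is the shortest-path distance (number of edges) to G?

Level 0: S
Level 1: Q, T
Level 2: K, N, O, P, R, V, W
Level 3: G, H, I, J, L, M, U
G first appears at level 3.

3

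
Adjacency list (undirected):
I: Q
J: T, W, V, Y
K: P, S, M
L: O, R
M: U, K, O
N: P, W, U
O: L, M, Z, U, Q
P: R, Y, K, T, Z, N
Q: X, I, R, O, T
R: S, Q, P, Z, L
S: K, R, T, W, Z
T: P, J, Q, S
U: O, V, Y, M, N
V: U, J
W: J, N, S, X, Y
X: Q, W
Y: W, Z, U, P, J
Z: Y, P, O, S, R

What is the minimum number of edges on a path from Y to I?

4

Level 0: Y
Level 1: J, P, U, W, Z
Level 2: K, M, N, O, R, S, T, V, X
Level 3: L, Q
Level 4: I
I first appears at level 4.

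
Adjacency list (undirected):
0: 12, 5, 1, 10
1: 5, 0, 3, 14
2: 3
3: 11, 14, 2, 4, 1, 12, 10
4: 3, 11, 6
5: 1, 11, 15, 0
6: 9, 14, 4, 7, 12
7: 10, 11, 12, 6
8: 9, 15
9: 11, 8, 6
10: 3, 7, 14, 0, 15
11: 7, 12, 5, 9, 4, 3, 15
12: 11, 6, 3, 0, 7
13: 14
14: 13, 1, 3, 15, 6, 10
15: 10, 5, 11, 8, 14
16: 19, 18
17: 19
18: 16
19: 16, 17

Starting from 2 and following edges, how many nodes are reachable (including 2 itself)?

BFS from 2 visits: 2, 3, 14, 12, 11, 10, 4, 1, 15, 13, 6, 7, 0, 9, 5, 8
Reachable nodes: 16 of 20 total.

16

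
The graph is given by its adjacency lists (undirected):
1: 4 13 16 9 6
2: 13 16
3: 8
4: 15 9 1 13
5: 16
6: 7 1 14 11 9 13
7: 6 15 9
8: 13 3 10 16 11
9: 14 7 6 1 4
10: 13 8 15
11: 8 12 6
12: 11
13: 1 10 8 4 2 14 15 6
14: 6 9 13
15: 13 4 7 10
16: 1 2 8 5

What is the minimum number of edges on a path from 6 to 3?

3

Level 0: 6
Level 1: 1, 7, 9, 11, 13, 14
Level 2: 2, 4, 8, 10, 12, 15, 16
Level 3: 3, 5
3 first appears at level 3.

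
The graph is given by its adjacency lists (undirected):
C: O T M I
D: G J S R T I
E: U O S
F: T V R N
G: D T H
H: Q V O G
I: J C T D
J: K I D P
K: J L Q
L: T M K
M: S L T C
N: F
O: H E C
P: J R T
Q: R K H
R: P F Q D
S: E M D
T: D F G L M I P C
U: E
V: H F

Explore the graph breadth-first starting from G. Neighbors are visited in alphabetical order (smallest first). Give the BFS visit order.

G, D, H, T, I, J, R, S, O, Q, V, C, F, L, M, P, K, E, N, U

Visit G; enqueue D, H, T → queue [D, H, T]
Visit D; enqueue I, J, R, S → queue [H, T, I, J, R, S]
Visit H; enqueue O, Q, V → queue [T, I, J, R, S, O, Q, V]
Visit T; enqueue C, F, L, M, P → queue [I, J, R, S, O, Q, V, C, F, L, M, P]
Visit I → queue [J, R, S, O, Q, V, C, F, L, M, P]
Visit J; enqueue K → queue [R, S, O, Q, V, C, F, L, M, P, K]
Visit R → queue [S, O, Q, V, C, F, L, M, P, K]
Visit S; enqueue E → queue [O, Q, V, C, F, L, M, P, K, E]
Visit O → queue [Q, V, C, F, L, M, P, K, E]
Visit Q → queue [V, C, F, L, M, P, K, E]
Visit V → queue [C, F, L, M, P, K, E]
Visit C → queue [F, L, M, P, K, E]
Visit F; enqueue N → queue [L, M, P, K, E, N]
Visit L → queue [M, P, K, E, N]
Visit M → queue [P, K, E, N]
Visit P → queue [K, E, N]
Visit K → queue [E, N]
Visit E; enqueue U → queue [N, U]
Visit N → queue [U]
Visit U → queue []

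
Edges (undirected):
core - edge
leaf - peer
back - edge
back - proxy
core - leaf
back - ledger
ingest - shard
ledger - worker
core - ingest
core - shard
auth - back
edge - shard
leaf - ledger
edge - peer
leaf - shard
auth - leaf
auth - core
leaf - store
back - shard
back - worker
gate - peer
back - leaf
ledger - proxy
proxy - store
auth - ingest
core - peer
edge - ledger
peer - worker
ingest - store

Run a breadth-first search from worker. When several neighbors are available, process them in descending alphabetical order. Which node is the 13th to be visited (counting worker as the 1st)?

ingest

Visit worker; enqueue peer, ledger, back → queue [peer, ledger, back]
Visit peer; enqueue leaf, gate, edge, core → queue [ledger, back, leaf, gate, edge, core]
Visit ledger; enqueue proxy → queue [back, leaf, gate, edge, core, proxy]
Visit back; enqueue shard, auth → queue [leaf, gate, edge, core, proxy, shard, auth]
Visit leaf; enqueue store → queue [gate, edge, core, proxy, shard, auth, store]
Visit gate → queue [edge, core, proxy, shard, auth, store]
Visit edge → queue [core, proxy, shard, auth, store]
Visit core; enqueue ingest → queue [proxy, shard, auth, store, ingest]
Visit proxy → queue [shard, auth, store, ingest]
Visit shard → queue [auth, store, ingest]
Visit auth → queue [store, ingest]
Visit store → queue [ingest]
Visit ingest → queue []

Visit order: worker, peer, ledger, back, leaf, gate, edge, core, proxy, shard, auth, store, ingest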